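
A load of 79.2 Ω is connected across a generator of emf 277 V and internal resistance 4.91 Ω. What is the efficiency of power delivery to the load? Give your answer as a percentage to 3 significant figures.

η = P_load/(P_load+P_int) = I²R/(I²R+I²r) = R/(R+r) — the I² cancels for series elements.
η = R / (R + r) = 79.2 / (79.2 + 4.91) = 0.9416

94.2 %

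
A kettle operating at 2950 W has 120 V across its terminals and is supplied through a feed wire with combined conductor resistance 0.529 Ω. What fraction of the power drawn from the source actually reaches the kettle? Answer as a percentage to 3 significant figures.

90.2 %

I = P / V = 2950 / 120 = 24.58 A through the feed wire.
P_line = I² R_line = (24.58)² × 0.529 = 319.7 W
P_source = P_load + P_line = 2950 + 319.7 = 3270 W
η = P_load / P_source = 2950 / 3270 = 0.9022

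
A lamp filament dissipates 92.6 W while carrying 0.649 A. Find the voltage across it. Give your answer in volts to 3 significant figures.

The two known quantities fix the third via V = P / I.
V = 92.6 / 0.6490 = 142.7 V

143 V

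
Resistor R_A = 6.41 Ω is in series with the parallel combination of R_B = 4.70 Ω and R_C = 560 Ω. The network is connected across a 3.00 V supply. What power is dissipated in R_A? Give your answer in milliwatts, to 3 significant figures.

471 mW

First combine the parallel branches into one equivalent R_p, then R_A + R_p is a series pair.
R_p = (4.70×560)/(4.70+560) = 4.661 Ω
R_total = 6.41 + 4.661 = 11.07 Ω
I = V / R_total = 3.00 / 11.07 = 0.2710 A
R_A is in the main series path, so its power is I²R_A.
P_R_A = (0.2710)² × 6.41 = 0.4707 W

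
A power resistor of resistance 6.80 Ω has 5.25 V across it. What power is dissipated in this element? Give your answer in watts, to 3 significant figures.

With V across and R both known, P = V²/R gives the dissipation directly.
P = (5.25 V)² / 6.80 Ω = 4.053 W

4.05 W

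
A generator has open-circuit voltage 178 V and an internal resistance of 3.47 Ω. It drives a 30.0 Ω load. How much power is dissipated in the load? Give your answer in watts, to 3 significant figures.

848 W

Load and internal resistance form a series loop — compute the loop current, then the load power via I²R.
I = ε / (r + R) = 178 / (3.47 + 30.0) = 5.318 A
P_load = I² R = (5.318)² × 30.0 = 848.5 W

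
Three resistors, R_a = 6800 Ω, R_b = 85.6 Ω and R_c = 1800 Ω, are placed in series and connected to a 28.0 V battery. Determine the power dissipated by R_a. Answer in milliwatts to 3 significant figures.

Series elements share the same current, so find I first, then use P = I²R.
R_total = 6800 + 85.6 + 1800 = 8686 Ω
I = V / R_total = 28.0 / 8686 = 0.003224 A
P_R_a = I² × R_a = (0.003224)² × 6800 = 0.07067 W

70.7 mW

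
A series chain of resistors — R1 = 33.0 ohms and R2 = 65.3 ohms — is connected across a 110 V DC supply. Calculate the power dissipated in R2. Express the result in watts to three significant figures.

81.8 W

The current is common to all series resistors; compute it, then apply P = I²R for the target.
R_total = 33.0 + 65.3 = 98.30 Ω
I = V / R_total = 110 / 98.30 = 1.119 A
P_R2 = I² × R2 = (1.119)² × 65.3 = 81.77 W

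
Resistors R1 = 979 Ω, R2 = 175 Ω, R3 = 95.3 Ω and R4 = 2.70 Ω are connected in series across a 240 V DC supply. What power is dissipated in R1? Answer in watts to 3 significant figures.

Since the resistors are in series they all carry the loop current I = V/R_total; the power in any one is I²R.
R_total = 979 + 175 + 95.3 + 2.70 = 1252 Ω
I = V / R_total = 240 / 1252 = 0.1917 A
P_R1 = I² × R1 = (0.1917)² × 979 = 35.97 W

36.0 W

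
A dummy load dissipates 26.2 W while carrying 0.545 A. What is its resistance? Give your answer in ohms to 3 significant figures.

88.2 Ω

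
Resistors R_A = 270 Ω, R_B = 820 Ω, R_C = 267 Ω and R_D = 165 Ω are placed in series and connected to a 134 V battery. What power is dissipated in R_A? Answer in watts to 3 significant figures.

Series elements share the same current, so find I first, then use P = I²R.
R_total = 270 + 820 + 267 + 165 = 1522 Ω
I = V / R_total = 134 / 1522 = 0.08804 A
P_R_A = I² × R_A = (0.08804)² × 270 = 2.093 W

2.09 W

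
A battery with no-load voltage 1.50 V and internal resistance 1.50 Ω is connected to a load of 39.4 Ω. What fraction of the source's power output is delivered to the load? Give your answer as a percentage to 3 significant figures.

η = P_load/(P_load+P_int) = I²R/(I²R+I²r) = R/(R+r) — the I² cancels for series elements.
η = R / (R + r) = 39.4 / (39.4 + 1.50) = 0.9633

96.3 %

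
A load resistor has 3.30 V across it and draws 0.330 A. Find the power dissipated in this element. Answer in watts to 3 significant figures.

V and I are known directly — P = V I, no intermediate step needed.
P = 3.30 V × 0.3300 A = 1.089 W

1.09 W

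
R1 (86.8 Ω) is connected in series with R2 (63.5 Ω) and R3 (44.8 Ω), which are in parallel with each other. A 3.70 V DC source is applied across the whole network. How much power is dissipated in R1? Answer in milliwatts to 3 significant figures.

92.9 mW

First combine the parallel branches into one equivalent R_p, then R1 + R_p is a series pair.
R_p = (63.5×44.8)/(63.5+44.8) = 26.27 Ω
R_total = 86.8 + 26.27 = 113.1 Ω
I = V / R_total = 3.70 / 113.1 = 0.03272 A
All the current flows through R1; use P = I²R.
P_R1 = (0.03272)² × 86.8 = 0.09295 W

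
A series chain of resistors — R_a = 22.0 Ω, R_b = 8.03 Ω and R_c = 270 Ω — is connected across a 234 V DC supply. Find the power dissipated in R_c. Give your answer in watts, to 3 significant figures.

The current is common to all series resistors; compute it, then apply P = I²R for the target.
R_total = 22.0 + 8.03 + 270 = 300.0 Ω
I = V / R_total = 234 / 300.0 = 0.7799 A
P_R_c = I² × R_c = (0.7799)² × 270 = 164.2 W

164 W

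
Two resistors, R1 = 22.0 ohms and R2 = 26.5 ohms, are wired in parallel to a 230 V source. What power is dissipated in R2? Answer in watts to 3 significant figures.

Every branch has 230 V across it, so for R2 the power is simply V²/R.
P_R2 = V² / R2 = (230)² / 26.5 Ω = 1996 W

2000 W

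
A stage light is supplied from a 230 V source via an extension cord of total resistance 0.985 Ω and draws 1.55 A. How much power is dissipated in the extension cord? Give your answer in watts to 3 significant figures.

2.37 W

Line loss is just I²R for the cable — we know both I and R_line directly.
The extension cord carries the full 1.55 A.
P_line = I² R_line = (1.550)² × 0.985 = 2.366 W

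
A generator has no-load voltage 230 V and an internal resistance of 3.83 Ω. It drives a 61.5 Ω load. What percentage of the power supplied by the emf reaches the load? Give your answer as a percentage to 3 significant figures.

Both r and R carry the same current, so the power split is just the resistance split: η = R/(R+r).
η = R / (R + r) = 61.5 / (61.5 + 3.83) = 0.9414

94.1 %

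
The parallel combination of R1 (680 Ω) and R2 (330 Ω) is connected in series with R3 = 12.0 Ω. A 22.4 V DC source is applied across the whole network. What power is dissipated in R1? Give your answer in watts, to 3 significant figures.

0.664 W

First find R_p for the parallel pair, then treat R_p + R3 as a series loop.
R_p = (680×330)/(680+330) = 222.2 Ω
R_total = R_p + 12.0 = 222.2 + 12.0 = 234.2 Ω
I = V / R_total = 22.4 / 234.2 = 0.09565 A
Voltage across the parallel pair: V_p = I × R_p = 0.09565 × 222.2 = 21.25 V
R1 has V_p across it, so P = V_p²/R1.
P_R1 = (21.25)² / 680 = 0.6642 W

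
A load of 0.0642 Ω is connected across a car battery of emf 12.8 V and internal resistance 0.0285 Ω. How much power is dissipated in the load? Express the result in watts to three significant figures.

With r and R in series, I = ε/(r+R); the load dissipates I²R.
I = ε / (r + R) = 12.8 / (0.0285 + 0.0642) = 138.1 A
P_load = I² R = (138.1)² × 0.0642 = 1224 W

1220 W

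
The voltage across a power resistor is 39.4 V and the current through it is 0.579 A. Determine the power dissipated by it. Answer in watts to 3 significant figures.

With V and I both given, power follows immediately from P = V I.
P = 39.4 V × 0.5790 A = 22.81 W

22.8 W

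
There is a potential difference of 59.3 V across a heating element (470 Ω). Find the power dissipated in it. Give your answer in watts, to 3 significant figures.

7.48 W

With V across and R both known, P = V²/R gives the dissipation directly.
P = (59.3 V)² / 470 Ω = 7.482 W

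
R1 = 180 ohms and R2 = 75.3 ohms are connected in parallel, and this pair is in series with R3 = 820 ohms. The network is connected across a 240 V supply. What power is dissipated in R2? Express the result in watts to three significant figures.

2.83 W

Reduce the parallel combination to a single R_p; the circuit then becomes R_p in series with the remaining resistor.
R_p = (180×75.3)/(180+75.3) = 53.09 Ω
R_total = R_p + 820 = 53.09 + 820 = 873.1 Ω
I = V / R_total = 240 / 873.1 = 0.2749 A
Voltage across the parallel pair: V_p = I × R_p = 0.2749 × 53.09 = 14.59 V
Use P = V²/R for R2 with V = V_p.
P_R2 = (14.59)² / 75.3 = 2.828 W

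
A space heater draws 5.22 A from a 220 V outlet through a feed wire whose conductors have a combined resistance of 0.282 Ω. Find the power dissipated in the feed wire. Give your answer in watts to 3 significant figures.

7.68 W

Line loss is just I²R for the cable — we know both I and R_line directly.
The feed wire carries the full 5.22 A.
P_line = I² R_line = (5.220)² × 0.282 = 7.684 W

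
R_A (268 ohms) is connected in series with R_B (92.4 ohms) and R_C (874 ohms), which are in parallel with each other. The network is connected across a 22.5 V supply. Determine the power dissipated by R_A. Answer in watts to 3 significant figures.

Reduce the parallel pair to R_p first; the network is then a simple series string.
R_p = (92.4×874)/(92.4+874) = 83.57 Ω
R_total = 268 + 83.57 = 351.6 Ω
I = V / R_total = 22.5 / 351.6 = 0.06400 A
All the current flows through R_A; use P = I²R.
P_R_A = (0.06400)² × 268 = 1.098 W

1.10 W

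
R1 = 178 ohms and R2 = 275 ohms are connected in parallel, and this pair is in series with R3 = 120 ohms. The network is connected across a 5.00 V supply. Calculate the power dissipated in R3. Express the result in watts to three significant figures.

0.0577 W

Collapse the R1‖R2 pair into one equivalent R_p; then R_p and R3 form a series string.
R_p = (178×275)/(178+275) = 108.1 Ω
R_total = R_p + 120 = 108.1 + 120 = 228.1 Ω
I = V / R_total = 5.00 / 228.1 = 0.02192 A
All the supply current flows through R3; use P = I²R3.
P_R3 = (0.02192)² × 120 = 0.05768 W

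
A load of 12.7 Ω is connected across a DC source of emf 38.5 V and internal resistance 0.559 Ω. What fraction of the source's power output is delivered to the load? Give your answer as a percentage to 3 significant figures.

Efficiency is P_load / P_total. With a series r and R sharing the same I, P = I²R for each, so η = R/(R+r).
η = R / (R + r) = 12.7 / (12.7 + 0.559) = 0.9578

95.8 %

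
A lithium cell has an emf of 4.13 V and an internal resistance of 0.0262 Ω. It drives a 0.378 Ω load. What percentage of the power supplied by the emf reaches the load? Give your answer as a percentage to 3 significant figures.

Efficiency is P_load / P_total. With a series r and R sharing the same I, P = I²R for each, so η = R/(R+r).
η = R / (R + r) = 0.378 / (0.378 + 0.0262) = 0.9352

93.5 %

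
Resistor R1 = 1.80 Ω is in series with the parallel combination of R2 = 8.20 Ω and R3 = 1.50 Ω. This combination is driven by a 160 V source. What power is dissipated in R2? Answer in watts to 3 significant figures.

533 W

Replace R2 and R3 with their parallel equivalent so the circuit becomes R1 in series with R_p.
R_p = (8.20×1.50)/(8.20+1.50) = 1.268 Ω
R_total = 1.80 + 1.268 = 3.068 Ω
I = V / R_total = 160 / 3.068 = 52.15 A
Voltage across the parallel pair: V_p = I × R_p = 52.15 × 1.268 = 66.13 V
With V_p across R2, its power is V_p²/R2.
P_R2 = (66.13)² / 8.20 = 533.3 W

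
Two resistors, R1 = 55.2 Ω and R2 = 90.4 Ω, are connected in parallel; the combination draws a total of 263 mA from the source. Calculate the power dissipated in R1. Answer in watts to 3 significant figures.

1.47 W

Parallel branches share V, not I — compute V via R_eq, then use V²/R for the target branch.
1/R_eq = 1/55.2 + 1/90.4 ⇒ R_eq = 34.27 Ω
V = I_total × R_eq = 0.2630 × 34.27 = 9.014 V
P_R1 = V² / R1 = (9.014)² / 55.2 = 1.472 W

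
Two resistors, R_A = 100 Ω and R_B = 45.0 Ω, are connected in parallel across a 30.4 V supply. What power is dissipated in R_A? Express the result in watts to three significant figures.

Parallel branches share the same voltage; P = V²/R gives the branch power in one step.
P_R_A = V² / R_A = (30.4)² / 100 Ω = 9.242 W

9.24 W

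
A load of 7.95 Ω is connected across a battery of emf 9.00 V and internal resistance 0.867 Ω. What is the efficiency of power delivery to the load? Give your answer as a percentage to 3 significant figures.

90.2 %

Efficiency is P_load / P_total. With a series r and R sharing the same I, P = I²R for each, so η = R/(R+r).
η = R / (R + r) = 7.95 / (7.95 + 0.867) = 0.9017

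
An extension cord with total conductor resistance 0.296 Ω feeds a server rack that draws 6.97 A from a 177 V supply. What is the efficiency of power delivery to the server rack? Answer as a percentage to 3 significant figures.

The extension cord carries the full 6.97 A.
P_line = I² R_line = (6.970)² × 0.296 = 14.38 W
P_source = V I = 177 × 6.970 = 1234 W; P_load = 1219 W
η = P_load / P_source = 1219 / 1234 = 0.9883

98.8 %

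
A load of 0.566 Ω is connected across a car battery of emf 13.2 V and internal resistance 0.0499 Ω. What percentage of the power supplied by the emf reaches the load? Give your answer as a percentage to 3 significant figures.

Efficiency is P_load / P_total. With a series r and R sharing the same I, P = I²R for each, so η = R/(R+r).
η = R / (R + r) = 0.566 / (0.566 + 0.0499) = 0.9190

91.9 %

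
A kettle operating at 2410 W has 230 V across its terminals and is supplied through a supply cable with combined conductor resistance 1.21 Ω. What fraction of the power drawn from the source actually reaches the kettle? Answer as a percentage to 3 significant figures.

I = P / V = 2410 / 230 = 10.48 A through the supply cable.
P_line = I² R_line = (10.48)² × 1.21 = 132.9 W
P_source = P_load + P_line = 2410 + 132.9 = 2543 W
η = P_load / P_source = 2410 / 2543 = 0.9478

94.8 %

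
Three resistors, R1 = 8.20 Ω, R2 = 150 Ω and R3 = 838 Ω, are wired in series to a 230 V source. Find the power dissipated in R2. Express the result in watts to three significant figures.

8.00 W

In a series string the same current flows through every resistor — find that current, then P = I²R for the one we want.
R_total = 8.20 + 150 + 838 = 996.2 Ω
I = V / R_total = 230 / 996.2 = 0.2309 A
P_R2 = I² × R2 = (0.2309)² × 150 = 7.996 W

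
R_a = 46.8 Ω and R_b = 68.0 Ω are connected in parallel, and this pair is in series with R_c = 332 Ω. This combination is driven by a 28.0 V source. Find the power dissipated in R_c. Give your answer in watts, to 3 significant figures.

2.01 W

Combine R_a and R_b into their parallel equivalent first, reducing the network to two series resistors.
R_p = (46.8×68.0)/(46.8+68.0) = 27.72 Ω
R_total = R_p + 332 = 27.72 + 332 = 359.7 Ω
I = V / R_total = 28.0 / 359.7 = 0.07784 A
All the supply current flows through R_c; use P = I²R_c.
P_R_c = (0.07784)² × 332 = 2.012 W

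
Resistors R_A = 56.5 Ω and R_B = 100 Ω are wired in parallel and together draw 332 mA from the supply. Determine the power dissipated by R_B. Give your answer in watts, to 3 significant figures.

We need the common branch voltage; get it from I_total × R_eq, then P = V²/R for the branch.
1/R_eq = 1/56.5 + 1/100 ⇒ R_eq = 36.10 Ω
V = I_total × R_eq = 0.3320 × 36.10 = 11.99 V
P_R_B = V² / R_B = (11.99)² / 100 = 1.437 W

1.44 W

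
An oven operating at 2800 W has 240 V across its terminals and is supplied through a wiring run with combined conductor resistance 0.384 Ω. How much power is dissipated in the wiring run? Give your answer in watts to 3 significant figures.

Line loss is just I²R for the cable — we know both I and R_line directly.
I = P / V = 2800 / 240 = 11.67 A through the wiring run.
P_line = I² R_line = (11.67)² × 0.384 = 52.27 W

52.3 W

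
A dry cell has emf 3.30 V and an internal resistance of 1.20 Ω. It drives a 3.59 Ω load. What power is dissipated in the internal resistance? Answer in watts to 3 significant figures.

0.570 W

Internal loss is I²r, with I set by the total series resistance r+R.
I = ε / (r + R) = 3.30 / (1.20 + 3.59) = 0.6889 A
P_int = I² r = (0.6889)² × 1.20 = 0.5696 W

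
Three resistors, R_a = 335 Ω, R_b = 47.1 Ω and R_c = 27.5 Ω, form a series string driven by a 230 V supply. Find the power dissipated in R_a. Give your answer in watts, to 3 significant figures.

Series elements share the same current, so find I first, then use P = I²R.
R_total = 335 + 47.1 + 27.5 = 409.6 Ω
I = V / R_total = 230 / 409.6 = 0.5615 A
P_R_a = I² × R_a = (0.5615)² × 335 = 105.6 W

106 W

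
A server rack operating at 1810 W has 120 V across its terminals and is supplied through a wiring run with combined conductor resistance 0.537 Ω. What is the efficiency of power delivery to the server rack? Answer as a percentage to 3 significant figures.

I = P / V = 1810 / 120 = 15.08 A through the wiring run.
P_line = I² R_line = (15.08)² × 0.537 = 122.2 W
P_source = P_load + P_line = 1810 + 122.2 = 1932 W
η = P_load / P_source = 1810 / 1932 = 0.9368

93.7 %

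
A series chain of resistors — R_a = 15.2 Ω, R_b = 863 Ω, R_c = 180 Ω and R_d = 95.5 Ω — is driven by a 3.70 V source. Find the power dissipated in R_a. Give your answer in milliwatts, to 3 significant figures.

0.156 mW

Every series element carries the same I. Get I from the total resistance, then P = I² × R_a.
R_total = 15.2 + 863 + 180 + 95.5 = 1154 Ω
I = V / R_total = 3.70 / 1154 = 0.003207 A
P_R_a = I² × R_a = (0.003207)² × 15.2 = 0.0001563 W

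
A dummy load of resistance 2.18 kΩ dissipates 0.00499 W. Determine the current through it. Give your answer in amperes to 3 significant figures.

0.00151 A

From P = V I = I²R = V²/R, with the two given quantities we get I = √(P / R).
I = √(0.00499 / 2180) = 0.001513 A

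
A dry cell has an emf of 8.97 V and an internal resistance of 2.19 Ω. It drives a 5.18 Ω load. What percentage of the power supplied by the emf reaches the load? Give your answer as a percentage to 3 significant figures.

70.3 %

The source delivers εI, of which I²R reaches the load and I²r is lost; since I is common, η = R/(R+r).
η = R / (R + r) = 5.18 / (5.18 + 2.19) = 0.7028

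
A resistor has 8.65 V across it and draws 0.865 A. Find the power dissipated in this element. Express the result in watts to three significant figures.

V and I are known directly — P = V I, no intermediate step needed.
P = 8.65 V × 0.8650 A = 7.482 W

7.48 W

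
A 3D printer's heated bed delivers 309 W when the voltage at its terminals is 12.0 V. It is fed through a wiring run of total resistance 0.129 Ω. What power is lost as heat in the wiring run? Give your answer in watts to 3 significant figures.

85.5 W

The wiring run is a series resistance carrying the load current; its dissipation is I²R_line.
I = P / V = 309 / 12.0 = 25.75 A through the wiring run.
P_line = I² R_line = (25.75)² × 0.129 = 85.54 W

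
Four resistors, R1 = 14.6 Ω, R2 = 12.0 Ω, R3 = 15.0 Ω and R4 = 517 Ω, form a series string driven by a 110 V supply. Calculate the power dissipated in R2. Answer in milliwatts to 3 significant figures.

Every series element carries the same I. Get I from the total resistance, then P = I² × R2.
R_total = 14.6 + 12.0 + 15.0 + 517 = 558.6 Ω
I = V / R_total = 110 / 558.6 = 0.1969 A
P_R2 = I² × R2 = (0.1969)² × 12.0 = 0.4653 W

465 mW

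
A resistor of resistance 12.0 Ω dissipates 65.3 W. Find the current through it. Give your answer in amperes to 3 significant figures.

2.33 A

From P = V I = I²R = V²/R, with the two given quantities we get I = √(P / R).
I = √(65.3 / 12.0) = 2.333 A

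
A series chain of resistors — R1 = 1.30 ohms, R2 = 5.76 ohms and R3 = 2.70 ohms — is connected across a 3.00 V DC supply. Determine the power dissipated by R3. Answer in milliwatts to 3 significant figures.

255 mW

In a series string the same current flows through every resistor — find that current, then P = I²R for the one we want.
R_total = 1.30 + 5.76 + 2.70 = 9.760 Ω
I = V / R_total = 3.00 / 9.760 = 0.3074 A
P_R3 = I² × R3 = (0.3074)² × 2.70 = 0.2551 W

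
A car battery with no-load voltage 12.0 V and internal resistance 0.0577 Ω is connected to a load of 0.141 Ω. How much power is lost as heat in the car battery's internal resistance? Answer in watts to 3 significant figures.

The internal resistance carries the same current as the load; P_int = I²r.
I = ε / (r + R) = 12.0 / (0.0577 + 0.141) = 60.39 A
P_int = I² r = (60.39)² × 0.0577 = 210.4 W

210 W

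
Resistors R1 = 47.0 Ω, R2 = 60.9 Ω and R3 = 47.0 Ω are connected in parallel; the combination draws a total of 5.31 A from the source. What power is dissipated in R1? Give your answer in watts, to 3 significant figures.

172 W

Only the total current is stated, so first find the parallel equivalent to get the voltage across the combination.
1/R_eq = 1/47.0 + 1/60.9 + 1/47.0 ⇒ R_eq = 16.96 Ω
V = I_total × R_eq = 5.310 × 16.96 = 90.04 V
P_R1 = V² / R1 = (90.04)² / 47.0 = 172.5 W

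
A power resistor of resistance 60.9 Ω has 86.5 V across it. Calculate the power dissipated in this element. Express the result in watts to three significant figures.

123 W

V and R are stated; P = V²/R avoids computing the current.
P = (86.5 V)² / 60.9 Ω = 122.9 W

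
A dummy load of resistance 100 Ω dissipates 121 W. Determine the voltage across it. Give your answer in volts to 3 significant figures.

110 V

From P = V I = I²R = V²/R, with the two given quantities we get V = √(P R).
V = √(121 × 100) = 110.0 V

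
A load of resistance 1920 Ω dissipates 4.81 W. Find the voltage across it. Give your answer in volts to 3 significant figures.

Rearranging the power relation for the two known quantities gives V = √(P R).
V = √(4.81 × 1920) = 96.10 V

96.1 V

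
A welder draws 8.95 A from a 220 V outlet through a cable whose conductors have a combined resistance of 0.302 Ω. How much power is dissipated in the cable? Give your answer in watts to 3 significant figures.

Line loss is just I²R for the cable — we know both I and R_line directly.
The cable carries the full 8.95 A.
P_line = I² R_line = (8.950)² × 0.302 = 24.19 W

24.2 W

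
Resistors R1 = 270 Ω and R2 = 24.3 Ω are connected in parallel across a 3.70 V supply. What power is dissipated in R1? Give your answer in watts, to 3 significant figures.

Every branch has 3.70 V across it, so for R1 the power is simply V²/R.
P_R1 = V² / R1 = (3.70)² / 270 Ω = 0.05070 W

0.0507 W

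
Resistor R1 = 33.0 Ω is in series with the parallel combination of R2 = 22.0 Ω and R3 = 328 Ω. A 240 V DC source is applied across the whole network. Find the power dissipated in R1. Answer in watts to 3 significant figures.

Reduce the parallel pair to R_p first; the network is then a simple series string.
R_p = (22.0×328)/(22.0+328) = 20.62 Ω
R_total = 33.0 + 20.62 = 53.62 Ω
I = V / R_total = 240 / 53.62 = 4.476 A
The full supply current passes through R1: P = I²R.
P_R1 = (4.476)² × 33.0 = 661.2 W

661 W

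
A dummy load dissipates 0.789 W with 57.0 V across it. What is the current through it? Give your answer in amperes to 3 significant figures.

0.0138 A

From P = V I = I²R = V²/R, with the two given quantities we get I = P / V.
I = 0.789 / 57.0 = 0.01384 A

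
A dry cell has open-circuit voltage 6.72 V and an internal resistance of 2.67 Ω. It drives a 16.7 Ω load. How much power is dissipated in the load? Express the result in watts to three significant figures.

The internal resistance and the load are in series, so the same I flows through both; get I from ε/(r+R), then I²R for the load.
I = ε / (r + R) = 6.72 / (2.67 + 16.7) = 0.3469 A
P_load = I² R = (0.3469)² × 16.7 = 2.010 W

2.01 W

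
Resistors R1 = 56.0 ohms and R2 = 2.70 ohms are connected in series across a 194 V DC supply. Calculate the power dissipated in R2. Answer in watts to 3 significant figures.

Every series element carries the same I. Get I from the total resistance, then P = I² × R2.
R_total = 56.0 + 2.70 = 58.70 Ω
I = V / R_total = 194 / 58.70 = 3.305 A
P_R2 = I² × R2 = (3.305)² × 2.70 = 29.49 W

29.5 W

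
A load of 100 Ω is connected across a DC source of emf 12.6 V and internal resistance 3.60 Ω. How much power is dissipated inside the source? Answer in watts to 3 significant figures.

0.0533 W

The source's internal resistance is just another series element carrying I; its dissipation is I²r.
I = ε / (r + R) = 12.6 / (3.60 + 100) = 0.1216 A
P_int = I² r = (0.1216)² × 3.60 = 0.05325 W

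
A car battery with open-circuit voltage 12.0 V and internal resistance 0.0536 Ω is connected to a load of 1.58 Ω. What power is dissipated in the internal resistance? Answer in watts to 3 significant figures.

Internal loss is I²r, with I set by the total series resistance r+R.
I = ε / (r + R) = 12.0 / (0.0536 + 1.58) = 7.346 A
P_int = I² r = (7.346)² × 0.0536 = 2.892 W

2.89 W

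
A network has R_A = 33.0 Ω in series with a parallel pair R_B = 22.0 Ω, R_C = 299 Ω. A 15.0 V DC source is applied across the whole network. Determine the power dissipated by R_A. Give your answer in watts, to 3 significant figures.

Collapse R_B‖R_C to a single equivalent, reducing the network to two series elements.
R_p = (22.0×299)/(22.0+299) = 20.49 Ω
R_total = 33.0 + 20.49 = 53.49 Ω
I = V / R_total = 15.0 / 53.49 = 0.2804 A
R_A is in the main series path, so its power is I²R_A.
P_R_A = (0.2804)² × 33.0 = 2.595 W

2.59 W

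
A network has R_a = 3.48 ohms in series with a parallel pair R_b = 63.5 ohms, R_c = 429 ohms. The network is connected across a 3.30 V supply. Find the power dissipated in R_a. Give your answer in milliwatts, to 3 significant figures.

First combine the parallel branches into one equivalent R_p, then R_a + R_p is a series pair.
R_p = (63.5×429)/(63.5+429) = 55.31 Ω
R_total = 3.48 + 55.31 = 58.79 Ω
I = V / R_total = 3.30 / 58.79 = 0.05613 A
All the current flows through R_a; use P = I²R.
P_R_a = (0.05613)² × 3.48 = 0.01096 W

11.0 mW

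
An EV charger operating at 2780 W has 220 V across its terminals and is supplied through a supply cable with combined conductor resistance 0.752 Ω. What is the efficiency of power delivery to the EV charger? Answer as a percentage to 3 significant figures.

95.9 %

I = P / V = 2780 / 220 = 12.64 A through the supply cable.
P_line = I² R_line = (12.64)² × 0.752 = 120.1 W
P_source = P_load + P_line = 2780 + 120.1 = 2900 W
η = P_load / P_source = 2780 / 2900 = 0.9586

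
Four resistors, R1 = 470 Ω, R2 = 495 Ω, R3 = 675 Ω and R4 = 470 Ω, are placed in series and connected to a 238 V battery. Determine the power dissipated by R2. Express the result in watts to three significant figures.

Every series element carries the same I. Get I from the total resistance, then P = I² × R2.
R_total = 470 + 495 + 675 + 470 = 2110 Ω
I = V / R_total = 238 / 2110 = 0.1128 A
P_R2 = I² × R2 = (0.1128)² × 495 = 6.298 W

6.30 W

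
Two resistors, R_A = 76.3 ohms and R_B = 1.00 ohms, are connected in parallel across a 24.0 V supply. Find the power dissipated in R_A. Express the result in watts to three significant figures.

7.55 W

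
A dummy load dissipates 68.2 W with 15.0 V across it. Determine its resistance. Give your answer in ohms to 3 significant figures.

Rearranging the power relation for the two known quantities gives R = V² / P.
R = (15.0)² / 68.2 = 3.299 Ω

3.30 Ω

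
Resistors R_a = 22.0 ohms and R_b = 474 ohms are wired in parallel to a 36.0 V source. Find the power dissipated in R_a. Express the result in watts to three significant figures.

The supply voltage appears across each parallel branch — just use P = V²/R_a.
P_R_a = V² / R_a = (36.0)² / 22.0 Ω = 58.91 W

58.9 W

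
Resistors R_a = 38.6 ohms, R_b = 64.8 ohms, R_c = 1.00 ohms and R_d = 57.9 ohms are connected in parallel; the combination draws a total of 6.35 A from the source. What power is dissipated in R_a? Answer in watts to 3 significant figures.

0.932 W

The branches share the same voltage, but only the total current is given — find V from the equivalent resistance first.
1/R_eq = 1/38.6 + 1/64.8 + 1/1.00 + 1/57.9 ⇒ R_eq = 0.9446 Ω
V = I_total × R_eq = 6.350 × 0.9446 = 5.998 V
P_R_a = V² / R_a = (5.998)² / 38.6 = 0.9322 W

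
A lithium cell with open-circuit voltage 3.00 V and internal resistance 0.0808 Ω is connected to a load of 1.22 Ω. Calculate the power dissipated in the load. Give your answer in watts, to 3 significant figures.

6.49 W

Load and internal resistance form a series loop — compute the loop current, then the load power via I²R.
I = ε / (r + R) = 3.00 / (0.0808 + 1.22) = 2.306 A
P_load = I² R = (2.306)² × 1.22 = 6.489 W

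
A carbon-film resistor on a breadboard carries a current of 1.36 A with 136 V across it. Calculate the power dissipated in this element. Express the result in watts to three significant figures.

185 W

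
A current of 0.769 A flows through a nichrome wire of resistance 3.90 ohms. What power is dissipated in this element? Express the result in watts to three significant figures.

Current and resistance are given, so P = I²R is the direct form.
P = (0.7690 A)² × 3.90 Ω = 2.306 W

2.31 W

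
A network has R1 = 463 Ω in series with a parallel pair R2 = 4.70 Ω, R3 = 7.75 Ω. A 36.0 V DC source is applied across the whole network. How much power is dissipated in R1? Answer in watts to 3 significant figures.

First combine the parallel branches into one equivalent R_p, then R1 + R_p is a series pair.
R_p = (4.70×7.75)/(4.70+7.75) = 2.926 Ω
R_total = 463 + 2.926 = 465.9 Ω
I = V / R_total = 36.0 / 465.9 = 0.07727 A
The full supply current passes through R1: P = I²R.
P_R1 = (0.07727)² × 463 = 2.764 W

2.76 W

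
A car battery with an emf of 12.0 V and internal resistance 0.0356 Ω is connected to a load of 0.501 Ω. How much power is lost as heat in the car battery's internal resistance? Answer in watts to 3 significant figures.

17.8 W

Internal loss is I²r, with I set by the total series resistance r+R.
I = ε / (r + R) = 12.0 / (0.0356 + 0.501) = 22.36 A
P_int = I² r = (22.36)² × 0.0356 = 17.80 W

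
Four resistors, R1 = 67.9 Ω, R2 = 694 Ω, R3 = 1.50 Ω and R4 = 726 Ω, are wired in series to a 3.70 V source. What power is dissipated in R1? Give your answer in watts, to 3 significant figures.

Every series element carries the same I. Get I from the total resistance, then P = I² × R1.
R_total = 67.9 + 694 + 1.50 + 726 = 1489 Ω
I = V / R_total = 3.70 / 1489 = 0.002484 A
P_R1 = I² × R1 = (0.002484)² × 67.9 = 0.0004190 W

0.000419 W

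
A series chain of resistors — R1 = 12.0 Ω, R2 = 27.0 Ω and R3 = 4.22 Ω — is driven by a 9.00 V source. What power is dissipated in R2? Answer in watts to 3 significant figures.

Series elements share the same current, so find I first, then use P = I²R.
R_total = 12.0 + 27.0 + 4.22 = 43.22 Ω
I = V / R_total = 9.00 / 43.22 = 0.2082 A
P_R2 = I² × R2 = (0.2082)² × 27.0 = 1.171 W

1.17 W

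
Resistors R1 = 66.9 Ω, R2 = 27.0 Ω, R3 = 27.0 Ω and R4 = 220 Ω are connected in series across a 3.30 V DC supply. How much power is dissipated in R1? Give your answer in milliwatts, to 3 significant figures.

Since the resistors are in series they all carry the loop current I = V/R_total; the power in any one is I²R.
R_total = 66.9 + 27.0 + 27.0 + 220 = 340.9 Ω
I = V / R_total = 3.30 / 340.9 = 0.009680 A
P_R1 = I² × R1 = (0.009680)² × 66.9 = 0.006269 W

6.27 mW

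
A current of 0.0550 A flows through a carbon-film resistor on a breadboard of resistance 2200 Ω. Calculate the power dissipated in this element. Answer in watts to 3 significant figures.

6.65 W

The current through and the resistance of the element are both given; use P = I²R.
P = (0.05500 A)² × 2200 Ω = 6.655 W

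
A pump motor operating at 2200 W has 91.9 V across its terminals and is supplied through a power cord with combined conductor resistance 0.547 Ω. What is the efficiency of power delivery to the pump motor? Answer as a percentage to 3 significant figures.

87.5 %

I = P / V = 2200 / 91.9 = 23.94 A through the power cord.
P_line = I² R_line = (23.94)² × 0.547 = 313.5 W
P_source = P_load + P_line = 2200 + 313.5 = 2513 W
η = P_load / P_source = 2200 / 2513 = 0.8753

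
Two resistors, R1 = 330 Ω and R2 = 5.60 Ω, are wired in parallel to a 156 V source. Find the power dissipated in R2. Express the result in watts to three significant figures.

4350 W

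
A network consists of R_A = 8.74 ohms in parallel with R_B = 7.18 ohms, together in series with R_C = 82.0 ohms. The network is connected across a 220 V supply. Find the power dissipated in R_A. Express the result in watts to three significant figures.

11.6 W

Collapse the R_A‖R_B pair into one equivalent R_p; then R_p and R_C form a series string.
R_p = (8.74×7.18)/(8.74+7.18) = 3.942 Ω
R_total = R_p + 82.0 = 3.942 + 82.0 = 85.94 Ω
I = V / R_total = 220 / 85.94 = 2.560 A
Voltage across the parallel pair: V_p = I × R_p = 2.560 × 3.942 = 10.09 V
R_A has V_p across it, so P = V_p²/R_A.
P_R_A = (10.09)² / 8.74 = 11.65 W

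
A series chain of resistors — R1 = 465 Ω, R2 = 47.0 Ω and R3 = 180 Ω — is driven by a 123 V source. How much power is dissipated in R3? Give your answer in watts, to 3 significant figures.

5.69 W

Series elements share the same current, so find I first, then use P = I²R.
R_total = 465 + 47.0 + 180 = 692.0 Ω
I = V / R_total = 123 / 692.0 = 0.1777 A
P_R3 = I² × R3 = (0.1777)² × 180 = 5.687 W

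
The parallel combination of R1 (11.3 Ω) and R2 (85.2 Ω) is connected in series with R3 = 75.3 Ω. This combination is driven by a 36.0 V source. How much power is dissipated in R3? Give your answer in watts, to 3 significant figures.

13.4 W

Collapse the R1‖R2 pair into one equivalent R_p; then R_p and R3 form a series string.
R_p = (11.3×85.2)/(11.3+85.2) = 9.977 Ω
R_total = R_p + 75.3 = 9.977 + 75.3 = 85.28 Ω
I = V / R_total = 36.0 / 85.28 = 0.4222 A
All the supply current flows through R3; use P = I²R3.
P_R3 = (0.4222)² × 75.3 = 13.42 W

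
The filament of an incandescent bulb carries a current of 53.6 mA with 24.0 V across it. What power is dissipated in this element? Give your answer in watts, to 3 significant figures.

V and I are known directly — P = V I, no intermediate step needed.
P = 24.0 V × 0.05360 A = 1.286 W

1.29 W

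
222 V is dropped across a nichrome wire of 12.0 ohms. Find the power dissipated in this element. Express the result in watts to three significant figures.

4110 W

V and R are stated; P = V²/R avoids computing the current.
P = (222 V)² / 12.0 Ω = 4107 W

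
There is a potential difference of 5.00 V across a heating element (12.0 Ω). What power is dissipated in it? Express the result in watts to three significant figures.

2.08 W

With V across and R both known, P = V²/R gives the dissipation directly.
P = (5.00 V)² / 12.0 Ω = 2.083 W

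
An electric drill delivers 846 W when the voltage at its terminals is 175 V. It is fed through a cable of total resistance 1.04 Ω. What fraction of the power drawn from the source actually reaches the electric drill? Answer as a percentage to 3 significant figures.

97.2 %

I = P / V = 846 / 175 = 4.834 A through the cable.
P_line = I² R_line = (4.834)² × 1.04 = 24.31 W
P_source = P_load + P_line = 846.0 + 24.31 = 870.3 W
η = P_load / P_source = 846.0 / 870.3 = 0.9721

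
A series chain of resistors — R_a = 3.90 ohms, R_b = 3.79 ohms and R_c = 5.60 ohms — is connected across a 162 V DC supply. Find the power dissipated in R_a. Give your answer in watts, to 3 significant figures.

Every series element carries the same I. Get I from the total resistance, then P = I² × R_a.
R_total = 3.90 + 3.79 + 5.60 = 13.29 Ω
I = V / R_total = 162 / 13.29 = 12.19 A
P_R_a = I² × R_a = (12.19)² × 3.90 = 579.5 W

579 W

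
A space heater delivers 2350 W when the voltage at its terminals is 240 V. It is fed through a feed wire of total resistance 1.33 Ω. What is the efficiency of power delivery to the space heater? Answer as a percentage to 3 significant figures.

I = P / V = 2350 / 240 = 9.792 A through the feed wire.
P_line = I² R_line = (9.792)² × 1.33 = 127.5 W
P_source = P_load + P_line = 2350 + 127.5 = 2478 W
η = P_load / P_source = 2350 / 2478 = 0.9485

94.9 %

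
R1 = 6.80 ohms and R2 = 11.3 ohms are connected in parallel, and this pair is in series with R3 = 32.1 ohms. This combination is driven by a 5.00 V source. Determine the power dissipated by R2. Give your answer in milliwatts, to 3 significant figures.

Collapse the R1‖R2 pair into one equivalent R_p; then R_p and R3 form a series string.
R_p = (6.80×11.3)/(6.80+11.3) = 4.245 Ω
R_total = R_p + 32.1 = 4.245 + 32.1 = 36.35 Ω
I = V / R_total = 5.00 / 36.35 = 0.1376 A
Voltage across the parallel pair: V_p = I × R_p = 0.1376 × 4.245 = 0.5840 V
Use P = V²/R for R2 with V = V_p.
P_R2 = (0.5840)² / 11.3 = 0.03018 W

30.2 mW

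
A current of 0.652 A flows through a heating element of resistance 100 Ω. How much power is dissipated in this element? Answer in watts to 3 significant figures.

42.5 W

The current through and the resistance of the element are both given; use P = I²R.
P = (0.6520 A)² × 100 Ω = 42.51 W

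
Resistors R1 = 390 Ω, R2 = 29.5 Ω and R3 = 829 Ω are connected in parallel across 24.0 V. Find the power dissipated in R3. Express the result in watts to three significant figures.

Every branch has 24.0 V across it, so for R3 the power is simply V²/R.
P_R3 = V² / R3 = (24.0)² / 829 Ω = 0.6948 W

0.695 W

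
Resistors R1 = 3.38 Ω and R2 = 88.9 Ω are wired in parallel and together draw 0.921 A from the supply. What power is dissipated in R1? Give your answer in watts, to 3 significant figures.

2.66 W

Parallel branches share V, not I — compute V via R_eq, then use V²/R for the target branch.
1/R_eq = 1/3.38 + 1/88.9 ⇒ R_eq = 3.256 Ω
V = I_total × R_eq = 0.9210 × 3.256 = 2.999 V
P_R1 = V² / R1 = (2.999)² / 3.38 = 2.661 W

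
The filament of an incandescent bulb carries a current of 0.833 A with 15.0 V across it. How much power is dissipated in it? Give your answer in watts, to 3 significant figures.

12.5 W

Both the voltage across and the current through the element are known, so P = V I applies directly.
P = 15.0 V × 0.8330 A = 12.49 W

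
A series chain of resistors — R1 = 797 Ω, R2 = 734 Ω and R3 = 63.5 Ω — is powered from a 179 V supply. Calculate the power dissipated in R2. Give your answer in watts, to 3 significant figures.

Every series element carries the same I. Get I from the total resistance, then P = I² × R2.
R_total = 797 + 734 + 63.5 = 1594 Ω
I = V / R_total = 179 / 1594 = 0.1123 A
P_R2 = I² × R2 = (0.1123)² × 734 = 9.250 W

9.25 W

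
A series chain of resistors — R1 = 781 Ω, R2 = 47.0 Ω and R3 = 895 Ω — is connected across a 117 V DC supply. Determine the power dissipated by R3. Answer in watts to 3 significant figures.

In a series string the same current flows through every resistor — find that current, then P = I²R for the one we want.
R_total = 781 + 47.0 + 895 = 1723 Ω
I = V / R_total = 117 / 1723 = 0.06790 A
P_R3 = I² × R3 = (0.06790)² × 895 = 4.127 W

4.13 W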